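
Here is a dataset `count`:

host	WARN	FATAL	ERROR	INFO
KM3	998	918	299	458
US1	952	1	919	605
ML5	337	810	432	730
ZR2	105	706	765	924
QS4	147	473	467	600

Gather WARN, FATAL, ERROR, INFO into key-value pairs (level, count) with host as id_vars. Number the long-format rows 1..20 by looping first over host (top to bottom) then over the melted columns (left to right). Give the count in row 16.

924

20 rows total (5 × 4). Row 16: index ⌊(16-1)/4⌋ = 3 into host → ZR2; (16-1) mod 4 = 3 into the melted columns → INFO.
So row 16 is (ZR2, INFO, 924); count = 924.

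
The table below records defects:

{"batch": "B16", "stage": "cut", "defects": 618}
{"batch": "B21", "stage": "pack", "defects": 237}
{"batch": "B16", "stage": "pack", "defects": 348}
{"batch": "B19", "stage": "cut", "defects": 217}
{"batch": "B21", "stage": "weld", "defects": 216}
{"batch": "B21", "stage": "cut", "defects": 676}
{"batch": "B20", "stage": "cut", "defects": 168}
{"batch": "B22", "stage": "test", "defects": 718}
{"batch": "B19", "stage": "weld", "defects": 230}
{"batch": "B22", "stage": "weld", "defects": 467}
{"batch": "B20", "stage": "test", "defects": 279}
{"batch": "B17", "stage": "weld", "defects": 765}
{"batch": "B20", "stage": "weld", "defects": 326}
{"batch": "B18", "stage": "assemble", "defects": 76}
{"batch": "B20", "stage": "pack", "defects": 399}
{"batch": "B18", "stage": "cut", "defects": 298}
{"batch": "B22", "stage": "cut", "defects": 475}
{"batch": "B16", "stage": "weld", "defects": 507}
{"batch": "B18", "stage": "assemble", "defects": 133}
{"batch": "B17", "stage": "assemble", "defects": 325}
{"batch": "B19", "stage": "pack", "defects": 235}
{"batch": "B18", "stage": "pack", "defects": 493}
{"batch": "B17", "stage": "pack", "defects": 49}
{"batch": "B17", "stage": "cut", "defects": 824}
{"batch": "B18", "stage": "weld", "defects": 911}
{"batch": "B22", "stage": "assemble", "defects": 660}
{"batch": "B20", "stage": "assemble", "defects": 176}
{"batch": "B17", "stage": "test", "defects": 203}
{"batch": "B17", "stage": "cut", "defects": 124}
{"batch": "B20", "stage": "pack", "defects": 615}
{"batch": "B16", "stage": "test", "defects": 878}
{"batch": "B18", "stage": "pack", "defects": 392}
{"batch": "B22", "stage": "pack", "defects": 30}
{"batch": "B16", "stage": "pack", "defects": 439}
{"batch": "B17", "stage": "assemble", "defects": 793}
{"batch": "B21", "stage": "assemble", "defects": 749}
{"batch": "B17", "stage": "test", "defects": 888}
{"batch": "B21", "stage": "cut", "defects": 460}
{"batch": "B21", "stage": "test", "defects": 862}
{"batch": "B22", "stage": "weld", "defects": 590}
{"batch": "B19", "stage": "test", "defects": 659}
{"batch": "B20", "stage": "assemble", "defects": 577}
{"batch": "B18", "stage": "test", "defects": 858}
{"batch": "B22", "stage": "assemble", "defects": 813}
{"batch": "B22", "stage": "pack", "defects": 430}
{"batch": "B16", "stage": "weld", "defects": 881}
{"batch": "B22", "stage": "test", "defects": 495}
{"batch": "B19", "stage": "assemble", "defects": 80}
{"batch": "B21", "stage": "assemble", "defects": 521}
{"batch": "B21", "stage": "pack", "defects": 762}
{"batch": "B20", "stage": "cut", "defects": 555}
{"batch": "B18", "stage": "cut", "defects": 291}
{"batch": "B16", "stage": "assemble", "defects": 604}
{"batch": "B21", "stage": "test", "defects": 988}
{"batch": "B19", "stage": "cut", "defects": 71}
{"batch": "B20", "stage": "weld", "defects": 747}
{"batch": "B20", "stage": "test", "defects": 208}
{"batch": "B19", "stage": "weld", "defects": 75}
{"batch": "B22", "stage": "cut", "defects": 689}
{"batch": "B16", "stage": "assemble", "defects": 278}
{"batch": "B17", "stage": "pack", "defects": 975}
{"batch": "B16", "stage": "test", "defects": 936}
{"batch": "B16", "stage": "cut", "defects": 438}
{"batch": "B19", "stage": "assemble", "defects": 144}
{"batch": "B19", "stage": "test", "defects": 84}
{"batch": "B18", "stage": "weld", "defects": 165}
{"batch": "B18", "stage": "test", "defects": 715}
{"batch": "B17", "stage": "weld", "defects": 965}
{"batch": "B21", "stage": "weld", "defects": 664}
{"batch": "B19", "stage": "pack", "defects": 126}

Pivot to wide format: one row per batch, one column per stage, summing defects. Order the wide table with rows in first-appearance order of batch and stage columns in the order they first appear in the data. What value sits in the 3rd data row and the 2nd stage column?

With rows in first-appearance order of batch, row 3 is batch=B19. stage columns in first-appearance order: cut, pack, weld, test, assemble; column 2 is pack.
Long rows with batch=B19, stage=pack: 235 + 126 = 361.

361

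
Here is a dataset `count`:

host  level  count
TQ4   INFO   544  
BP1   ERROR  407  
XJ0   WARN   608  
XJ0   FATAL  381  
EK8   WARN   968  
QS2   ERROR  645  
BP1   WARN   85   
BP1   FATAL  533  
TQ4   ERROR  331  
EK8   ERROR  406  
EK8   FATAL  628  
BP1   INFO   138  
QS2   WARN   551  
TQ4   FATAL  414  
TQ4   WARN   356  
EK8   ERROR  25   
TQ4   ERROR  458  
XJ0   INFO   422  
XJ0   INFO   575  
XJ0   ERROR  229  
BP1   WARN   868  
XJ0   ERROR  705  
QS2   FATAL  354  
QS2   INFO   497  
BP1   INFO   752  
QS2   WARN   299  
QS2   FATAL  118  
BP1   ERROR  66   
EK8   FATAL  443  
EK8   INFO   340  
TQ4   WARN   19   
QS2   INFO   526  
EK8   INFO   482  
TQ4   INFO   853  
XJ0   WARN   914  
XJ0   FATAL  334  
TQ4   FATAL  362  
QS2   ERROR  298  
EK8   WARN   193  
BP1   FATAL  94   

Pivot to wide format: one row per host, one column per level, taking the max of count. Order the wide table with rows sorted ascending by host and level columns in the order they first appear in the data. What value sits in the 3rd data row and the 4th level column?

354

With rows sorted ascending by host, row 3 is host=QS2. level columns in first-appearance order: INFO, ERROR, WARN, FATAL; column 4 is FATAL.
Long rows with host=QS2, level=FATAL: max(354, 118) = 354.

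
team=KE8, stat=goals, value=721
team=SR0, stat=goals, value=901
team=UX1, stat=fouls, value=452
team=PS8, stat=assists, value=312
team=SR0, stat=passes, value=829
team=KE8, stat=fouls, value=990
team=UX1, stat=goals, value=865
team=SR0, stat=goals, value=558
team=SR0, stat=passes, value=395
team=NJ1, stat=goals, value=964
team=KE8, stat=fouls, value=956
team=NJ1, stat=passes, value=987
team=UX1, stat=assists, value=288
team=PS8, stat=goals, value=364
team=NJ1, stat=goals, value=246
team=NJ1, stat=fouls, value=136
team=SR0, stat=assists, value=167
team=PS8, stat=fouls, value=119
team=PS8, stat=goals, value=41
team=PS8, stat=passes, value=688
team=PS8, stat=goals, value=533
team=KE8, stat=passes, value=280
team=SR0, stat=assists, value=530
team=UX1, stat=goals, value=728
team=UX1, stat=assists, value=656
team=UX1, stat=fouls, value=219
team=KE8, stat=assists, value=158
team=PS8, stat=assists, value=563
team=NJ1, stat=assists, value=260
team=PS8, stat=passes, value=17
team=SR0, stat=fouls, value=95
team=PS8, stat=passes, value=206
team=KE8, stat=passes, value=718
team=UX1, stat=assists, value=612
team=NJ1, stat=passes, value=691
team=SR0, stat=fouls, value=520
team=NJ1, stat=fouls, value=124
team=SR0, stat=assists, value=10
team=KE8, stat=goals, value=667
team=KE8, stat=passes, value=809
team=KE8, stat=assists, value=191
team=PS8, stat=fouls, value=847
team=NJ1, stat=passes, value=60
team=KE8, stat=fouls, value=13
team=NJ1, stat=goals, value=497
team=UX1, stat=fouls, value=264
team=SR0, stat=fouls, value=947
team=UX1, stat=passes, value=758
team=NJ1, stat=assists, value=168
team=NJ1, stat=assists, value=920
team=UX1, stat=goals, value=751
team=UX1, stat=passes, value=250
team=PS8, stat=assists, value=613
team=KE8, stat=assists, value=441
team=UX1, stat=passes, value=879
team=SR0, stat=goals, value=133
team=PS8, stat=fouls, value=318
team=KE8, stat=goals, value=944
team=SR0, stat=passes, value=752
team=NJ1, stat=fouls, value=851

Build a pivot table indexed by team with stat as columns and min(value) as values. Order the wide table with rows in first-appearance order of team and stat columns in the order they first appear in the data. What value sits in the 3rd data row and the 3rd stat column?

288

With rows in first-appearance order of team, row 3 is team=UX1. stat columns in first-appearance order: goals, fouls, assists, passes; column 3 is assists.
Long rows with team=UX1, stat=assists: min(288, 656, 612) = 288.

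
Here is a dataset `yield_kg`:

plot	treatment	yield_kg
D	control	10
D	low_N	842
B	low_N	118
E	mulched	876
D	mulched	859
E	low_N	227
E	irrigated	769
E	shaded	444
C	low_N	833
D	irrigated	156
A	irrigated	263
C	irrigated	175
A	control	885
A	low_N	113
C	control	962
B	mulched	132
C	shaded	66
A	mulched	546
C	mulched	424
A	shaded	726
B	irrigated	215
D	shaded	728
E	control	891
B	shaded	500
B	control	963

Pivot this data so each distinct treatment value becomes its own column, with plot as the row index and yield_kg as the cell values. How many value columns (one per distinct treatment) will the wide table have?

5

5 distinct treatment values: shaded, low_N, control, mulched, irrigated.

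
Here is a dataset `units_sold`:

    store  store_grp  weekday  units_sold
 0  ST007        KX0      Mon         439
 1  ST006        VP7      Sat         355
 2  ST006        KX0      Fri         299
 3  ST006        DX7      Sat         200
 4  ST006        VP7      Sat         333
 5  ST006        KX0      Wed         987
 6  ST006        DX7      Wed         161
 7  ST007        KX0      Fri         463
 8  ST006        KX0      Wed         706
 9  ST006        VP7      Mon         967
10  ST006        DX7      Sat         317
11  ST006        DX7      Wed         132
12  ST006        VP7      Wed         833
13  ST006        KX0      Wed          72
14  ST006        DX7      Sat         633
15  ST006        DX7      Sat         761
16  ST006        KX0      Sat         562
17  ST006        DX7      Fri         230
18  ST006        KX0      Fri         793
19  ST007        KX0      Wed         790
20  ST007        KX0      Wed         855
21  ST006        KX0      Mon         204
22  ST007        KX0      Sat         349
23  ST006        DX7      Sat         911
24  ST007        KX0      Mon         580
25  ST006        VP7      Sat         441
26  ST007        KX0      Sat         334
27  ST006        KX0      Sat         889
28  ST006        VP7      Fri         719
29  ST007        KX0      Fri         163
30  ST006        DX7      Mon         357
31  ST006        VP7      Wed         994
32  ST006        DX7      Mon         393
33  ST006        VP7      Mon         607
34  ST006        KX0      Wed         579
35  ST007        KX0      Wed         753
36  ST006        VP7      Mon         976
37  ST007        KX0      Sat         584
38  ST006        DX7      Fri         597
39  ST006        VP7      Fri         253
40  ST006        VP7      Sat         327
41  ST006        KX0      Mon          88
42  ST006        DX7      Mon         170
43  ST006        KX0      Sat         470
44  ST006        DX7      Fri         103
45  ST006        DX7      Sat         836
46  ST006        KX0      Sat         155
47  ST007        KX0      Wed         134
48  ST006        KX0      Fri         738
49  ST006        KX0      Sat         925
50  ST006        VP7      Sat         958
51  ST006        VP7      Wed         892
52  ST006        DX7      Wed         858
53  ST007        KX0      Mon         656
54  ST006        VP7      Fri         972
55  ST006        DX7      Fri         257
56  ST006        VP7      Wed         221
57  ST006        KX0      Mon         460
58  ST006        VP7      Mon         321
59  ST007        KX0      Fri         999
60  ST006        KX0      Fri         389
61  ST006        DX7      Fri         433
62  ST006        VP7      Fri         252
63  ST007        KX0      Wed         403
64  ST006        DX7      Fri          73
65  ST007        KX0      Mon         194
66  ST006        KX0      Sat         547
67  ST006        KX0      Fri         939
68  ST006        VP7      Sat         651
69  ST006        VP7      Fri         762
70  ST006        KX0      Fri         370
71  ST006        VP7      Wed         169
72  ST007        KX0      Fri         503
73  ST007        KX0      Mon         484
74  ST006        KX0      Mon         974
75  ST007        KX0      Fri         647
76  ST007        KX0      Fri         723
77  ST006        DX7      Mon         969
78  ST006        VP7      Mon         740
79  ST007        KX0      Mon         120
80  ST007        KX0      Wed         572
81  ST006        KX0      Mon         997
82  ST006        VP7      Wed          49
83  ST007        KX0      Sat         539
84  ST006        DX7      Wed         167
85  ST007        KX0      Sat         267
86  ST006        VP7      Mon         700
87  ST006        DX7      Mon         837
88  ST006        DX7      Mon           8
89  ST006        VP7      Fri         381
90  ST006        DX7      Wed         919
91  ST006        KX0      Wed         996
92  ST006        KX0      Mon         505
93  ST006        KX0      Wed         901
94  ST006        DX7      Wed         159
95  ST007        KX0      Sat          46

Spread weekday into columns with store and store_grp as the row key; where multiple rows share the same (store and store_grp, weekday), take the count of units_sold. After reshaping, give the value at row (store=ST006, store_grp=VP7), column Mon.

6

Rows with store=ST006, store_grp=VP7 and weekday=Mon: units_sold values are 967, 607, 976, 321, 740, 700.
6 rows match — count = 6.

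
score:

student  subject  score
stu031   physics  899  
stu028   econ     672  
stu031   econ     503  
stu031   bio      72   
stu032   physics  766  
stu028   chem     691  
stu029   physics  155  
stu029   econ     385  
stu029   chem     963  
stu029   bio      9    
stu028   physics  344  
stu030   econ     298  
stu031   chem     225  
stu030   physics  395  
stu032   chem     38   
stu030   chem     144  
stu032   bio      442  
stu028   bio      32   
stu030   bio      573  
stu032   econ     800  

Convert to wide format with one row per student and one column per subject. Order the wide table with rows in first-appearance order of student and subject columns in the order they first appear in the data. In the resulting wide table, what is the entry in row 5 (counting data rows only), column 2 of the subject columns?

With rows in first-appearance order of student, row 5 is student=stu030. subject columns in first-appearance order: physics, econ, bio, chem; column 2 is econ.
Long rows with student=stu030, subject=econ: score = 298.

298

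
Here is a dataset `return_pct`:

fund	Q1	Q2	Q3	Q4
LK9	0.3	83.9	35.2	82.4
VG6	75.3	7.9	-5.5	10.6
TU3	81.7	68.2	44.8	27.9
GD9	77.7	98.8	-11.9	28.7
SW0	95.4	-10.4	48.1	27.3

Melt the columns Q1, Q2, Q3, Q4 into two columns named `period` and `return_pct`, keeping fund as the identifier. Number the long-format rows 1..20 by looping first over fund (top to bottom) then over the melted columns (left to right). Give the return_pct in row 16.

20 rows total (5 × 4). Row 16: index ⌊(16-1)/4⌋ = 3 into fund → GD9; (16-1) mod 4 = 3 into the melted columns → Q4.
So row 16 is (GD9, Q4, 28.7); return_pct = 28.7.

28.7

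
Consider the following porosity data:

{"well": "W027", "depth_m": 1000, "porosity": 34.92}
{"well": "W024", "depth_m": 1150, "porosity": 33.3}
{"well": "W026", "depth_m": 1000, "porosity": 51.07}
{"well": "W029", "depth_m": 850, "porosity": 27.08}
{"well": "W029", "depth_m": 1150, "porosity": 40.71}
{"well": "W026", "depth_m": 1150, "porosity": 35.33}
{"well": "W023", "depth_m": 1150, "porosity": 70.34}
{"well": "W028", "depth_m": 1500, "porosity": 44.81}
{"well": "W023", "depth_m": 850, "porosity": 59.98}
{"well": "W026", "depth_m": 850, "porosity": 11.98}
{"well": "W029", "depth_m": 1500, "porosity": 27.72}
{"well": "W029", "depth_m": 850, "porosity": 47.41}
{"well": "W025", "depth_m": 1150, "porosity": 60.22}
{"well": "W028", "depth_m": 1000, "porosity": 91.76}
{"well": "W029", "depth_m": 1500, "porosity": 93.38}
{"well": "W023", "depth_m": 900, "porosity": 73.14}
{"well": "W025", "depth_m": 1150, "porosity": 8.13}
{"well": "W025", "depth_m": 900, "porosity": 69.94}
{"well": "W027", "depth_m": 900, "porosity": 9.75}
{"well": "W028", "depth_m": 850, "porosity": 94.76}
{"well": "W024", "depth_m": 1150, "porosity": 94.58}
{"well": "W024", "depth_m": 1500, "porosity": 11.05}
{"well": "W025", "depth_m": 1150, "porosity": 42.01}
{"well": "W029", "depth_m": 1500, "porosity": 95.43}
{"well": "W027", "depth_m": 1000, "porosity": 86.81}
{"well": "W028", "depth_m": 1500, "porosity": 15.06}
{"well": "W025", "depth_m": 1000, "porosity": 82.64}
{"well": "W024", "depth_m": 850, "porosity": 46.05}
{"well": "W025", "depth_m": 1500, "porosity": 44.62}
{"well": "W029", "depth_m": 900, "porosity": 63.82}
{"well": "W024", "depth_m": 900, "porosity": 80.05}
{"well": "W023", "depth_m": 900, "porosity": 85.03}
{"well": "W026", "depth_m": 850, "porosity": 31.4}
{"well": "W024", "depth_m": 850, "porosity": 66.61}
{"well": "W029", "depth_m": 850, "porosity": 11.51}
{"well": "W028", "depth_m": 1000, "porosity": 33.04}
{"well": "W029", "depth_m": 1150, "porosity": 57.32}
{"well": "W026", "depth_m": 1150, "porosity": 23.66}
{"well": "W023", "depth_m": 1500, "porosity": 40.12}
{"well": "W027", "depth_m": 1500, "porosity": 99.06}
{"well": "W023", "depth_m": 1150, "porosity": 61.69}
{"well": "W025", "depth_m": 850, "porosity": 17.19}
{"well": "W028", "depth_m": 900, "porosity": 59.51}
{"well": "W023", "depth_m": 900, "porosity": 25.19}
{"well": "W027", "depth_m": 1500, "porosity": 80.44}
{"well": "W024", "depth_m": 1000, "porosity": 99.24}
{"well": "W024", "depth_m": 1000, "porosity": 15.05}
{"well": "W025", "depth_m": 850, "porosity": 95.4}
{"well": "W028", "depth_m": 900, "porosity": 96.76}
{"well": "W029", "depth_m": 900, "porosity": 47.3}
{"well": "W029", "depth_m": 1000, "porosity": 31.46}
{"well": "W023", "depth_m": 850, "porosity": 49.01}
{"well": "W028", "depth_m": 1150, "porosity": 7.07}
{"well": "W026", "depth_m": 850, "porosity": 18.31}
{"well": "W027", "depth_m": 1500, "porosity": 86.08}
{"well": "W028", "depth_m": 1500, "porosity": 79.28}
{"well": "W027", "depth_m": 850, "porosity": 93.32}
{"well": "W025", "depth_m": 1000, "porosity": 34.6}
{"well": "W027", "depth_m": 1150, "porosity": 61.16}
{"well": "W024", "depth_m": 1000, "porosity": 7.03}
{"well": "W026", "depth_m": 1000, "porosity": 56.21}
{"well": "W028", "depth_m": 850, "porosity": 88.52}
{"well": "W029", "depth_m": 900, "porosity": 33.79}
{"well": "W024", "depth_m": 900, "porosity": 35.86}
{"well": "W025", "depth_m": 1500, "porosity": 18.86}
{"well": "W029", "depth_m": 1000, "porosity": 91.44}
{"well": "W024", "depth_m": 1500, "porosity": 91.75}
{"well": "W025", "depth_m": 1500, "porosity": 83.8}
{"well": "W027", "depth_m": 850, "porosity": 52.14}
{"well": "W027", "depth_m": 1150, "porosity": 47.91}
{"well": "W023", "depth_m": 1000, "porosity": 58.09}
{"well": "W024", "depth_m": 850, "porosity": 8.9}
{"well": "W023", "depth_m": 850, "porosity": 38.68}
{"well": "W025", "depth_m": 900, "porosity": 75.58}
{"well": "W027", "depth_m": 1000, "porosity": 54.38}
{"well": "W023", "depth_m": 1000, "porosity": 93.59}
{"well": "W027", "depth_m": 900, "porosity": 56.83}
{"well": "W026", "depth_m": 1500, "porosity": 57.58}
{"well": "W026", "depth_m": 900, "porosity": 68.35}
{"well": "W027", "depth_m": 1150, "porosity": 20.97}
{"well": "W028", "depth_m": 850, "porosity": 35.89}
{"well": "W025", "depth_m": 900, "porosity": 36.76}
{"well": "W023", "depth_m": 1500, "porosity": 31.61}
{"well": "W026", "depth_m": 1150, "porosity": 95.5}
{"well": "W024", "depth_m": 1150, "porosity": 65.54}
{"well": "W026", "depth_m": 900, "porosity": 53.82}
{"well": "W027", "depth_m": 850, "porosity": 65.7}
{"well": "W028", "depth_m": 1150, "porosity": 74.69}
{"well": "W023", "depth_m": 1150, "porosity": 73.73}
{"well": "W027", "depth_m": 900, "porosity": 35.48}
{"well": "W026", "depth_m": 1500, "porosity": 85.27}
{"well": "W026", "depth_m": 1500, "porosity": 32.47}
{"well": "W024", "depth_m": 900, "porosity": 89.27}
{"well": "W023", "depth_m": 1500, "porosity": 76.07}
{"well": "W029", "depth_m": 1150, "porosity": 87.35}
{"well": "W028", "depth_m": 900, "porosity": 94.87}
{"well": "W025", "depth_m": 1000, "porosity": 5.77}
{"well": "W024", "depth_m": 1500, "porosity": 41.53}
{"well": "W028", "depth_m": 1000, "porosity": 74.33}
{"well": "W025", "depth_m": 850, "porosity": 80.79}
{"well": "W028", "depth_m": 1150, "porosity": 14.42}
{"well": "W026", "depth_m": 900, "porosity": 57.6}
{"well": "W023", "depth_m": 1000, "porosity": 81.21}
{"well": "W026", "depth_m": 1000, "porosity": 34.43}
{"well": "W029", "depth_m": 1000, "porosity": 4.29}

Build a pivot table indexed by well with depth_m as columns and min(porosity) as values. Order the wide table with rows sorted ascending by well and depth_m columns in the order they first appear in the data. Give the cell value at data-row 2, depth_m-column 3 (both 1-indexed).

8.9

With rows sorted ascending by well, row 2 is well=W024. depth_m columns in first-appearance order: 1000, 1150, 850, 1500, 900; column 3 is 850.
Long rows with well=W024, depth_m=850: min(46.05, 66.61, 8.9) = 8.9.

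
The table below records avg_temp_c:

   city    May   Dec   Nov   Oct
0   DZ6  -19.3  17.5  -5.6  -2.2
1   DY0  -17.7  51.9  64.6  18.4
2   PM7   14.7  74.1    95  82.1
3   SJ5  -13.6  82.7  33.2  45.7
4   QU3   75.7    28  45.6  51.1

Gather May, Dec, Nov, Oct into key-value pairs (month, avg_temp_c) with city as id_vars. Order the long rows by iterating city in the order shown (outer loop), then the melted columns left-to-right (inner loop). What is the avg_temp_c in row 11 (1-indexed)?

95

20 rows total (5 × 4). Row 11: index ⌊(11-1)/4⌋ = 2 into city → PM7; (11-1) mod 4 = 2 into the melted columns → Nov.
So row 11 is (PM7, Nov, 95); avg_temp_c = 95.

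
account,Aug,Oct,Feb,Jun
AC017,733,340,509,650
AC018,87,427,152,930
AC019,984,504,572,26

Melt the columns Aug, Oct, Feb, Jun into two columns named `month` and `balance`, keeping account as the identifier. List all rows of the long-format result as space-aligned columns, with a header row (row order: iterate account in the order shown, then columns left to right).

Each (account, column) pair becomes one row: 3 × 4 = 12 rows.
For example, (AC017, Aug) → balance=733.

account  month  balance
AC017    Aug    733    
AC017    Oct    340    
AC017    Feb    509    
AC017    Jun    650    
AC018    Aug    87     
AC018    Oct    427    
AC018    Feb    152    
AC018    Jun    930    
AC019    Aug    984    
AC019    Oct    504    
AC019    Feb    572    
AC019    Jun    26     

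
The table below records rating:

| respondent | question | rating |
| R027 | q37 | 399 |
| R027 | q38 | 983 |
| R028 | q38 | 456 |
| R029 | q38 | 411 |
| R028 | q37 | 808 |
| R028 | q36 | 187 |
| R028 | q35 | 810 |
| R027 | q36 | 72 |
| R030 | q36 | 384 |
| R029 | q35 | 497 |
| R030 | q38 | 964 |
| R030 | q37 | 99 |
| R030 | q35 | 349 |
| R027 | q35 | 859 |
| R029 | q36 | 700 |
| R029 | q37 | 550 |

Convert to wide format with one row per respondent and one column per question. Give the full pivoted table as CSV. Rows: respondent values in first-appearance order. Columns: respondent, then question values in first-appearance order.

Columns: respondent plus the 4 distinct question values (q37, q38, q36, q35).
For example, row R027 column q37 takes rating=399 from the long row (R027, q37).

respondent,q37,q38,q36,q35
R027,399,983,72,859
R028,808,456,187,810
R029,550,411,700,497
R030,99,964,384,349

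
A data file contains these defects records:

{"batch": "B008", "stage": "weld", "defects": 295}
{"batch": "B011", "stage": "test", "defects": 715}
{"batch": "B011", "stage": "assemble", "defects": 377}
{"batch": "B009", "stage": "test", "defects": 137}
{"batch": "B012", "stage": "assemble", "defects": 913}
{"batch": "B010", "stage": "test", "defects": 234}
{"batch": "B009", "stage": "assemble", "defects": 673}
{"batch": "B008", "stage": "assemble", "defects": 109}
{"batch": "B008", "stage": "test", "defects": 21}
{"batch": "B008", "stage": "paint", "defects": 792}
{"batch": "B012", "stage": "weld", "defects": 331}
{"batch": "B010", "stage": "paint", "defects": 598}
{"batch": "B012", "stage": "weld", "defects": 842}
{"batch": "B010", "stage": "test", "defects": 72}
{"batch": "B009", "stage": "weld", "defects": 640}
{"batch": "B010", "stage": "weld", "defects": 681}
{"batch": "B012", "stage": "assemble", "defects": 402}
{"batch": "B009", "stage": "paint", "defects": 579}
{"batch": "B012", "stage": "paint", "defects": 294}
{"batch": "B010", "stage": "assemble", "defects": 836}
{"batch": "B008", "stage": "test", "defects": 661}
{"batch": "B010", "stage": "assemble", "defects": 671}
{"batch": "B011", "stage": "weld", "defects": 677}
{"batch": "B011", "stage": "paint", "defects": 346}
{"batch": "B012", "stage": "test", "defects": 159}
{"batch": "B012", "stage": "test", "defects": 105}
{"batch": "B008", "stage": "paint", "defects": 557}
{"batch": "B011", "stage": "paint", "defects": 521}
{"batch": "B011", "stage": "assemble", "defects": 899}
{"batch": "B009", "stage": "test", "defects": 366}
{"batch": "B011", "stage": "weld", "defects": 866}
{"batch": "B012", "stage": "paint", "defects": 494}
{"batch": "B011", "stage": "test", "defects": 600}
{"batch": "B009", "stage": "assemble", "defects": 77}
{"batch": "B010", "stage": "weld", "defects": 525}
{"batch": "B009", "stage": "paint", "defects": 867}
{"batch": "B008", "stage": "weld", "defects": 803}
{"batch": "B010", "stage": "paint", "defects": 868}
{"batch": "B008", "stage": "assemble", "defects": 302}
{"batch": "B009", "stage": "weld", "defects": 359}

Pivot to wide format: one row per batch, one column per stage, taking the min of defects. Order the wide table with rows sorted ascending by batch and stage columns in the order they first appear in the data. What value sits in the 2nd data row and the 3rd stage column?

With rows sorted ascending by batch, row 2 is batch=B009. stage columns in first-appearance order: weld, test, assemble, paint; column 3 is assemble.
Long rows with batch=B009, stage=assemble: min(673, 77) = 77.

77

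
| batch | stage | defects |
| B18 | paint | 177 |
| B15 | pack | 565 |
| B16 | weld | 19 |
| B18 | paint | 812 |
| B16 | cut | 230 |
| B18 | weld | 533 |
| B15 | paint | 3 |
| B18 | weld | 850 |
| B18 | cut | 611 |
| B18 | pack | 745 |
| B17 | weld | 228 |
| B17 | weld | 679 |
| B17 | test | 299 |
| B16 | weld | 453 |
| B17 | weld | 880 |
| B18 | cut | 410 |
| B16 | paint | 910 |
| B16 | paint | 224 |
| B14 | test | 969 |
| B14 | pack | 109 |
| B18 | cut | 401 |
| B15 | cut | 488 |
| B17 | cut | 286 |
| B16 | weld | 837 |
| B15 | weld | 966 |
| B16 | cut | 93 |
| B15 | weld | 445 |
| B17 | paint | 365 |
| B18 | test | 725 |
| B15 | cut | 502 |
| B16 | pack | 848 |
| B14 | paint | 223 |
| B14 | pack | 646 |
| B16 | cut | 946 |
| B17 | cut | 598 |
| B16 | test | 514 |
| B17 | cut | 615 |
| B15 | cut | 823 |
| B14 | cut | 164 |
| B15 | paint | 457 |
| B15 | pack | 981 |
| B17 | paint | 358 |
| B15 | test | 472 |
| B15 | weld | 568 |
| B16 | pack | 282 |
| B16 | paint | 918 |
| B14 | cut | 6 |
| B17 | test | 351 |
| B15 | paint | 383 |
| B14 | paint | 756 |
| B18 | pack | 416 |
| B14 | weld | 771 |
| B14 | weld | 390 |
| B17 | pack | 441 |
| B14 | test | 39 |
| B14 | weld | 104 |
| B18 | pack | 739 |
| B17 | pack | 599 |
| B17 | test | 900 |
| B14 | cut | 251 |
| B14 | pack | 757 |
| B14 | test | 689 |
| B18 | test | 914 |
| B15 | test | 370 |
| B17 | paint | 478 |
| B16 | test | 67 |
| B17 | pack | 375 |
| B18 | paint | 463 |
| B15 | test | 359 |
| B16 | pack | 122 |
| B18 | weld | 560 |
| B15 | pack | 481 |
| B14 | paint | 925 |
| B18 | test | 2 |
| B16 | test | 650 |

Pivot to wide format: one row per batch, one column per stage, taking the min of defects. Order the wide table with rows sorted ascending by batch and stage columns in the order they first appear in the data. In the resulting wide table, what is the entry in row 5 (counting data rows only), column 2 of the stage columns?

416

With rows sorted ascending by batch, row 5 is batch=B18. stage columns in first-appearance order: paint, pack, weld, cut, test; column 2 is pack.
Long rows with batch=B18, stage=pack: min(745, 416, 739) = 416.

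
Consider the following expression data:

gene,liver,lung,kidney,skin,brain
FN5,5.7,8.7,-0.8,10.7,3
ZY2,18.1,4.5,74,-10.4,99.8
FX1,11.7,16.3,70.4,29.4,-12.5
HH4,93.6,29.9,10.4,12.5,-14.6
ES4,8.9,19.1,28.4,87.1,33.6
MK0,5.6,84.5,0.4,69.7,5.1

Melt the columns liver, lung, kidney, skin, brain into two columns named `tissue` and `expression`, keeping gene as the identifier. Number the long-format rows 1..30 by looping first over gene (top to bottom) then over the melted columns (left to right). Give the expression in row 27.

30 rows total (6 × 5). Row 27: index ⌊(27-1)/5⌋ = 5 into gene → MK0; (27-1) mod 5 = 1 into the melted columns → lung.
So row 27 is (MK0, lung, 84.5); expression = 84.5.

84.5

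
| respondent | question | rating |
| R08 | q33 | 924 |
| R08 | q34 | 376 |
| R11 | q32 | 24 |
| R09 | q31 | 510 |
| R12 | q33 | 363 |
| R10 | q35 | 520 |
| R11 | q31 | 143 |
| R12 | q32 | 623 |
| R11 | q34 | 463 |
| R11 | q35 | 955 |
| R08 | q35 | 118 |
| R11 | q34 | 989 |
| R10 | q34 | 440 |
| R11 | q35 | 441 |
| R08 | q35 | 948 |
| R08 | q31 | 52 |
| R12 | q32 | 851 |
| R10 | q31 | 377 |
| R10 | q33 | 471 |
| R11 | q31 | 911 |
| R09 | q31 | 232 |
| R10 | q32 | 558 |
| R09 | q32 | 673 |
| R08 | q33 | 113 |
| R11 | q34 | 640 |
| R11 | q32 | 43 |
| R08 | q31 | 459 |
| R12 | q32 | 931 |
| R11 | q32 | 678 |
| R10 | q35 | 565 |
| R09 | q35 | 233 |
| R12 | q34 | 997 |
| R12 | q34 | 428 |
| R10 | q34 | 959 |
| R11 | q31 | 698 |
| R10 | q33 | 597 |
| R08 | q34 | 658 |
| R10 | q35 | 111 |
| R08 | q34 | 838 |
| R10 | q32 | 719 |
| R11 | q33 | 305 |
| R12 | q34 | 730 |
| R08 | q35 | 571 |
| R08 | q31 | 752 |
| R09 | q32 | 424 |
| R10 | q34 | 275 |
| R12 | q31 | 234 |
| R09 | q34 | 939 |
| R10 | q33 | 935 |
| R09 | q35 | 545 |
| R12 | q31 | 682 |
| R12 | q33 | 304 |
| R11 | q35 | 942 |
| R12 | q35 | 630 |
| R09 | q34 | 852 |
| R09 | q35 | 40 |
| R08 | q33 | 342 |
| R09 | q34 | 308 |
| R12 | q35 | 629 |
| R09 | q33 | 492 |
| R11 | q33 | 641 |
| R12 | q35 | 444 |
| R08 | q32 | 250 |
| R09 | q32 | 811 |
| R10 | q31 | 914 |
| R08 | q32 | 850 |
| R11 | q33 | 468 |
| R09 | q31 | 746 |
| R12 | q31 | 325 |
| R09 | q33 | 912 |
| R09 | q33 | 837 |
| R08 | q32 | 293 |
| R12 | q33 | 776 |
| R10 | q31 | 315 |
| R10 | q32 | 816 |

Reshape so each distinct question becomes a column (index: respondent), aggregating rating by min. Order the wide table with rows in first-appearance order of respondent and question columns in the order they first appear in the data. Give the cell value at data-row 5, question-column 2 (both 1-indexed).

275

With rows in first-appearance order of respondent, row 5 is respondent=R10. question columns in first-appearance order: q33, q34, q32, q31, q35; column 2 is q34.
Long rows with respondent=R10, question=q34: min(440, 959, 275) = 275.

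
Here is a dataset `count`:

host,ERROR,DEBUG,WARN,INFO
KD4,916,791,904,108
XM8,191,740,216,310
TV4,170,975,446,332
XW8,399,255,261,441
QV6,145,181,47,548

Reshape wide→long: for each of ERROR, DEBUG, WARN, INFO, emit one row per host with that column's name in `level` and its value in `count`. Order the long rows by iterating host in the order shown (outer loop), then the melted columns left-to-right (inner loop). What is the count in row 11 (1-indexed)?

20 rows total (5 × 4). Row 11: index ⌊(11-1)/4⌋ = 2 into host → TV4; (11-1) mod 4 = 2 into the melted columns → WARN.
So row 11 is (TV4, WARN, 446); count = 446.

446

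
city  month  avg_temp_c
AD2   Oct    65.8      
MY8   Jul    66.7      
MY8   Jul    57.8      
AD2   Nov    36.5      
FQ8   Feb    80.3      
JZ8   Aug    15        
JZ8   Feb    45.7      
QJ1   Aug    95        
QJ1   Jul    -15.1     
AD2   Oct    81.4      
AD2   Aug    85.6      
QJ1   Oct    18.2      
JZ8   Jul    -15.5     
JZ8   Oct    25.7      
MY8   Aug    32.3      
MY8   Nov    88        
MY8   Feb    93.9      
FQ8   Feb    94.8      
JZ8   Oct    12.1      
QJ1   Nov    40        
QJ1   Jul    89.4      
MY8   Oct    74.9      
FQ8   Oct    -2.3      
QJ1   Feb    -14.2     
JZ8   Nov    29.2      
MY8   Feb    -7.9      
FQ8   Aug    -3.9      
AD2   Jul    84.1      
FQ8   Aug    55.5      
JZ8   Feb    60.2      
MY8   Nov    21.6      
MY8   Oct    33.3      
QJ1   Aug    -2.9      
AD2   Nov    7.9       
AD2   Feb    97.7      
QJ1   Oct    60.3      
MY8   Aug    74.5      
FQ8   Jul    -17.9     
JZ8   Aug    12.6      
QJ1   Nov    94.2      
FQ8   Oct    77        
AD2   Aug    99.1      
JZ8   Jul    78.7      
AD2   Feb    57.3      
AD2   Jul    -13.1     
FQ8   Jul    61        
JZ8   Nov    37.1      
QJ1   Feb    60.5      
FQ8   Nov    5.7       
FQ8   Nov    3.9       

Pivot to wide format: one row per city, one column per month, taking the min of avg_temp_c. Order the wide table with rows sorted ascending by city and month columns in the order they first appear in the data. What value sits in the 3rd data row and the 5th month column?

12.6

With rows sorted ascending by city, row 3 is city=JZ8. month columns in first-appearance order: Oct, Jul, Nov, Feb, Aug; column 5 is Aug.
Long rows with city=JZ8, month=Aug: min(15, 12.6) = 12.6.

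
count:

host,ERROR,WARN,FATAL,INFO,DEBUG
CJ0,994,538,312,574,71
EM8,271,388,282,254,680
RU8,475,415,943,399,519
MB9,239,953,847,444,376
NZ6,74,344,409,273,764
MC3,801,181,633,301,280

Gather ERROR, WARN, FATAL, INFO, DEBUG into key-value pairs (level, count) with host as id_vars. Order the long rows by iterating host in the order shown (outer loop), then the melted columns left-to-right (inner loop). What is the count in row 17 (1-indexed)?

30 rows total (6 × 5). Row 17: index ⌊(17-1)/5⌋ = 3 into host → MB9; (17-1) mod 5 = 1 into the melted columns → WARN.
So row 17 is (MB9, WARN, 953); count = 953.

953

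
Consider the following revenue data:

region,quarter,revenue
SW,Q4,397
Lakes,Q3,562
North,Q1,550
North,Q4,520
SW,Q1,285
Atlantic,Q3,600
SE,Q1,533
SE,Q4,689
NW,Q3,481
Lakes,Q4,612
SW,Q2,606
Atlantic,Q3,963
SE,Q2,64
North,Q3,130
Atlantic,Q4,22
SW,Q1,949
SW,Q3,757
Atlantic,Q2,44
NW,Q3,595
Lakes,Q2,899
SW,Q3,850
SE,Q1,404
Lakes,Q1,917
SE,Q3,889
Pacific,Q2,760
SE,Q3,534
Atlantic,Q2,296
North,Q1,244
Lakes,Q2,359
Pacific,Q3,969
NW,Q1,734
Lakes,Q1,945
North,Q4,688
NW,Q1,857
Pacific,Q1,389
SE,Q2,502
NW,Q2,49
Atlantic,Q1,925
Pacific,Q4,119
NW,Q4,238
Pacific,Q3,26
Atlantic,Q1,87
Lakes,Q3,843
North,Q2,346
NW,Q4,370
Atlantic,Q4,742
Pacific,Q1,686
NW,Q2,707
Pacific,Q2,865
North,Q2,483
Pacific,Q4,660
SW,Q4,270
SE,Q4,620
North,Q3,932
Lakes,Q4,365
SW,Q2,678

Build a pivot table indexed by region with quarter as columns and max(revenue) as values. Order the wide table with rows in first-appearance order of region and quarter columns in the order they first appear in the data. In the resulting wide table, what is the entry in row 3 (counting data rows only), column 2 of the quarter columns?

With rows in first-appearance order of region, row 3 is region=North. quarter columns in first-appearance order: Q4, Q3, Q1, Q2; column 2 is Q3.
Long rows with region=North, quarter=Q3: max(130, 932) = 932.

932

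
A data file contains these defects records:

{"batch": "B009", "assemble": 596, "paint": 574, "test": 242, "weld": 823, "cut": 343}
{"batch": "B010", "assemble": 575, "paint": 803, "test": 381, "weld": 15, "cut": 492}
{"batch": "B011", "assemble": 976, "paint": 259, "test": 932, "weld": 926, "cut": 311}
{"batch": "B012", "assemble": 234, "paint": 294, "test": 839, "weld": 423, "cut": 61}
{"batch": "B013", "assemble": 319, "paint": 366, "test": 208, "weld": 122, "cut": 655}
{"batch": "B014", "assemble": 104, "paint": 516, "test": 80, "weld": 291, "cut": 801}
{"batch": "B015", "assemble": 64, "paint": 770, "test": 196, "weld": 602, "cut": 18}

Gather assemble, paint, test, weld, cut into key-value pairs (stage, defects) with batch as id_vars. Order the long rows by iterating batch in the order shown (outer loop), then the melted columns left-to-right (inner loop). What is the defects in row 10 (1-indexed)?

35 rows total (7 × 5). Row 10: index ⌊(10-1)/5⌋ = 1 into batch → B010; (10-1) mod 5 = 4 into the melted columns → cut.
So row 10 is (B010, cut, 492); defects = 492.

492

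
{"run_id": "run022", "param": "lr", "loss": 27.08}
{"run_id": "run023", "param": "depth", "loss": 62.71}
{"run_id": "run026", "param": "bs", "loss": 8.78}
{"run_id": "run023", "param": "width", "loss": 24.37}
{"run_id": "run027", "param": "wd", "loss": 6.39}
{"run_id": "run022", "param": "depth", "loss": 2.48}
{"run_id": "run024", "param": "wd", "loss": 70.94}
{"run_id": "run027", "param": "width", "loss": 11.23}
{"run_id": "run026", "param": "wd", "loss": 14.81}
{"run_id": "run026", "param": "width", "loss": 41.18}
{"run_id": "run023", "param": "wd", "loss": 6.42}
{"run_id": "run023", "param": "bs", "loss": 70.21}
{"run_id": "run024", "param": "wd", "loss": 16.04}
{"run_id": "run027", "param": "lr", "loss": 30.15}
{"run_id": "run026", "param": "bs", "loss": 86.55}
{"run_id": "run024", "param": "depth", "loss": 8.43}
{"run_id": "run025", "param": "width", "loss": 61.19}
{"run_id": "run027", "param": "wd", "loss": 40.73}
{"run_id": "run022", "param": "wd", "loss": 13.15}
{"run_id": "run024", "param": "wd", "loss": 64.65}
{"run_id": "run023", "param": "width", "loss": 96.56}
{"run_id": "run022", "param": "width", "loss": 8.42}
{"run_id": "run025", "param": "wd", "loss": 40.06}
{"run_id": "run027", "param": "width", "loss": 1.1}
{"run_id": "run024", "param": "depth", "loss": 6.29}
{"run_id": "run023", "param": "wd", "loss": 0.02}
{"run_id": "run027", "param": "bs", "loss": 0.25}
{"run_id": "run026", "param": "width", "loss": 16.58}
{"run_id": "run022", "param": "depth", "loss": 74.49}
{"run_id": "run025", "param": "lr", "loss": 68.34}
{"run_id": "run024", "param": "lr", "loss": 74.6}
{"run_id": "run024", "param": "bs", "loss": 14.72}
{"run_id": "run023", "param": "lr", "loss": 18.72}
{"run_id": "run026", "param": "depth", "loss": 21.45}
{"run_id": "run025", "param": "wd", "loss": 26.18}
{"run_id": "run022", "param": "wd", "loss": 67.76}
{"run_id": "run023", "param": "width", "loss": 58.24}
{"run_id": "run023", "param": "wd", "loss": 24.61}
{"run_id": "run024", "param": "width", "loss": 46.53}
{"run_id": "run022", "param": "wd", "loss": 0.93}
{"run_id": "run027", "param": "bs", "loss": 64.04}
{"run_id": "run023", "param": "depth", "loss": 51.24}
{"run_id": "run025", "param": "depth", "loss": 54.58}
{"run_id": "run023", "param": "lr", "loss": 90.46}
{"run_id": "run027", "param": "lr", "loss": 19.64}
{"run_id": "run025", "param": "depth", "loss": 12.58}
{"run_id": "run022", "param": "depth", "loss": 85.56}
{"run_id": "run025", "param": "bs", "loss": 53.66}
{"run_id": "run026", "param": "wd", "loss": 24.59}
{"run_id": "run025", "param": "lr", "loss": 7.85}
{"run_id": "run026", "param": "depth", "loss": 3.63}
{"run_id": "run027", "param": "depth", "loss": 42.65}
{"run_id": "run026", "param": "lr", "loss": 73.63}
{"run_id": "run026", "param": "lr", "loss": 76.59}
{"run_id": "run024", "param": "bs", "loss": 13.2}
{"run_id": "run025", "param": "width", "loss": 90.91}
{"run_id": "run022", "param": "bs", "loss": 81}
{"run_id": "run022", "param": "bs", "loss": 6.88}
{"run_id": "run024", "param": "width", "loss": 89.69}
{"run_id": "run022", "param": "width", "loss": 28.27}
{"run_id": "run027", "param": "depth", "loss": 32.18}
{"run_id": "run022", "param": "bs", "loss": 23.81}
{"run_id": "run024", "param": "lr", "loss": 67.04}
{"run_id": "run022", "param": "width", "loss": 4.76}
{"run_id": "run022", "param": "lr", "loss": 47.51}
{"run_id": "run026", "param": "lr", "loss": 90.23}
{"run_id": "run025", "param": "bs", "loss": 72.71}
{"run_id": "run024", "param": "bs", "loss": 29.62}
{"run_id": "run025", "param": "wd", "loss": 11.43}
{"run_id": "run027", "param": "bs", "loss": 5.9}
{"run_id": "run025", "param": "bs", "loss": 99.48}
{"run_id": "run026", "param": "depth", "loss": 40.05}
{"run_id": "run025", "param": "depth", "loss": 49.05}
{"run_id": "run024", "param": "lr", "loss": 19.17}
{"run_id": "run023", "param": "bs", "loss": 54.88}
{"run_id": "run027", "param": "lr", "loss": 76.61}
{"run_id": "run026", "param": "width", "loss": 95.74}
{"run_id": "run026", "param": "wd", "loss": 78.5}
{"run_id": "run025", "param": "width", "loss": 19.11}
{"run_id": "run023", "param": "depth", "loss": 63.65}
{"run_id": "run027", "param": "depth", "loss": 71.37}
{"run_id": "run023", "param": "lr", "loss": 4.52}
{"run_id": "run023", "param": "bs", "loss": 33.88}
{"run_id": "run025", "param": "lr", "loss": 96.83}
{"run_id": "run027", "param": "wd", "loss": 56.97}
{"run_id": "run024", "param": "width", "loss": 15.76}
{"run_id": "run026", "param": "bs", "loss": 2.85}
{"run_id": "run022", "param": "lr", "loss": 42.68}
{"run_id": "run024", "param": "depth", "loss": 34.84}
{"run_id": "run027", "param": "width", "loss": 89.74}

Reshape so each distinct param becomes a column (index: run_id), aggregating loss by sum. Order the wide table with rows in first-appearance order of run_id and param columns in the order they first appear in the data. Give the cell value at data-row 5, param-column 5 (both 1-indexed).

151.63

With rows in first-appearance order of run_id, row 5 is run_id=run024. param columns in first-appearance order: lr, depth, bs, width, wd; column 5 is wd.
Long rows with run_id=run024, param=wd: 70.94 + 16.04 + 64.65 = 151.63.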